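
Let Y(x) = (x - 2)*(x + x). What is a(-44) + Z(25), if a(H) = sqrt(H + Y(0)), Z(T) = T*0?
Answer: 2*I*sqrt(11) ≈ 6.6332*I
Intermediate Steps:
Y(x) = 2*x*(-2 + x) (Y(x) = (-2 + x)*(2*x) = 2*x*(-2 + x))
Z(T) = 0
a(H) = sqrt(H) (a(H) = sqrt(H + 2*0*(-2 + 0)) = sqrt(H + 2*0*(-2)) = sqrt(H + 0) = sqrt(H))
a(-44) + Z(25) = sqrt(-44) + 0 = 2*I*sqrt(11) + 0 = 2*I*sqrt(11)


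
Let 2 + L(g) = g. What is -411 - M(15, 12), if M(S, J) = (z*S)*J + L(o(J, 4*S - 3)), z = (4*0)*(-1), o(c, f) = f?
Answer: -466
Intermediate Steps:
L(g) = -2 + g
z = 0 (z = 0*(-1) = 0)
M(S, J) = -5 + 4*S (M(S, J) = (0*S)*J + (-2 + (4*S - 3)) = 0*J + (-2 + (-3 + 4*S)) = 0 + (-5 + 4*S) = -5 + 4*S)
-411 - M(15, 12) = -411 - (-5 + 4*15) = -411 - (-5 + 60) = -411 - 1*55 = -411 - 55 = -466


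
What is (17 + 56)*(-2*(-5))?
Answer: 730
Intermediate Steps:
(17 + 56)*(-2*(-5)) = 73*10 = 730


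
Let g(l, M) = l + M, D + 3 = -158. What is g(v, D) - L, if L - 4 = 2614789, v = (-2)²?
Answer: -2614950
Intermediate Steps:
D = -161 (D = -3 - 158 = -161)
v = 4
g(l, M) = M + l
L = 2614793 (L = 4 + 2614789 = 2614793)
g(v, D) - L = (-161 + 4) - 1*2614793 = -157 - 2614793 = -2614950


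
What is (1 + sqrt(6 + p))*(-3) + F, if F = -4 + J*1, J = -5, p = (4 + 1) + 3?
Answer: -12 - 3*sqrt(14) ≈ -23.225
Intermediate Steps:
p = 8 (p = 5 + 3 = 8)
F = -9 (F = -4 - 5*1 = -4 - 5 = -9)
(1 + sqrt(6 + p))*(-3) + F = (1 + sqrt(6 + 8))*(-3) - 9 = (1 + sqrt(14))*(-3) - 9 = (-3 - 3*sqrt(14)) - 9 = -12 - 3*sqrt(14)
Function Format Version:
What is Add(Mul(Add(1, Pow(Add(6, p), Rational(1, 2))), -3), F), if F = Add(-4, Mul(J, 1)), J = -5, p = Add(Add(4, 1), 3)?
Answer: Add(-12, Mul(-3, Pow(14, Rational(1, 2)))) ≈ -23.225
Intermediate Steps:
p = 8 (p = Add(5, 3) = 8)
F = -9 (F = Add(-4, Mul(-5, 1)) = Add(-4, -5) = -9)
Add(Mul(Add(1, Pow(Add(6, p), Rational(1, 2))), -3), F) = Add(Mul(Add(1, Pow(Add(6, 8), Rational(1, 2))), -3), -9) = Add(Mul(Add(1, Pow(14, Rational(1, 2))), -3), -9) = Add(Add(-3, Mul(-3, Pow(14, Rational(1, 2)))), -9) = Add(-12, Mul(-3, Pow(14, Rational(1, 2))))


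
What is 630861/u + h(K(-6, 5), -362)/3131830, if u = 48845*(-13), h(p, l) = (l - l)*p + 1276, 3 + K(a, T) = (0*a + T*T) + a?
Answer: -15191839729/15297423635 ≈ -0.99310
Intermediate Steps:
K(a, T) = -3 + a + T**2 (K(a, T) = -3 + ((0*a + T*T) + a) = -3 + ((0 + T**2) + a) = -3 + (T**2 + a) = -3 + (a + T**2) = -3 + a + T**2)
h(p, l) = 1276 (h(p, l) = 0*p + 1276 = 0 + 1276 = 1276)
u = -634985
630861/u + h(K(-6, 5), -362)/3131830 = 630861/(-634985) + 1276/3131830 = 630861*(-1/634985) + 1276*(1/3131830) = -630861/634985 + 638/1565915 = -15191839729/15297423635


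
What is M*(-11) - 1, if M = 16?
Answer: -177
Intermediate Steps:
M*(-11) - 1 = 16*(-11) - 1 = -176 - 1 = -177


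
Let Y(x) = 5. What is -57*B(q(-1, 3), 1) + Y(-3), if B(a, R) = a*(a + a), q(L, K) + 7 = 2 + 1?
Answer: -1819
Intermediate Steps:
q(L, K) = -4 (q(L, K) = -7 + (2 + 1) = -7 + 3 = -4)
B(a, R) = 2*a**2 (B(a, R) = a*(2*a) = 2*a**2)
-57*B(q(-1, 3), 1) + Y(-3) = -114*(-4)**2 + 5 = -114*16 + 5 = -57*32 + 5 = -1824 + 5 = -1819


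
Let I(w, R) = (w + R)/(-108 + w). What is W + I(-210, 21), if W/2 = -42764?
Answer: -9065905/106 ≈ -85527.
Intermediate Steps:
W = -85528 (W = 2*(-42764) = -85528)
I(w, R) = (R + w)/(-108 + w)
W + I(-210, 21) = -85528 + (21 - 210)/(-108 - 210) = -85528 - 189/(-318) = -85528 - 1/318*(-189) = -85528 + 63/106 = -9065905/106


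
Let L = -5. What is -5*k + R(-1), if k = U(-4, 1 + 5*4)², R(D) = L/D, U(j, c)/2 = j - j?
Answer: 5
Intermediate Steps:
U(j, c) = 0 (U(j, c) = 2*(j - j) = 2*0 = 0)
R(D) = -5/D
k = 0 (k = 0² = 0)
-5*k + R(-1) = -5*0 - 5/(-1) = 0 - 5*(-1) = 0 + 5 = 5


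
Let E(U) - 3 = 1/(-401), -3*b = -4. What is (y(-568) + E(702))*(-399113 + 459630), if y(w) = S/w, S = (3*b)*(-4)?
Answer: 5213176448/28471 ≈ 1.8310e+5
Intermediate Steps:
b = 4/3 (b = -1/3*(-4) = 4/3 ≈ 1.3333)
E(U) = 1202/401 (E(U) = 3 + 1/(-401) = 3 - 1/401 = 1202/401)
S = -16 (S = (3*(4/3))*(-4) = 4*(-4) = -16)
y(w) = -16/w
(y(-568) + E(702))*(-399113 + 459630) = (-16/(-568) + 1202/401)*(-399113 + 459630) = (-16*(-1/568) + 1202/401)*60517 = (2/71 + 1202/401)*60517 = (86144/28471)*60517 = 5213176448/28471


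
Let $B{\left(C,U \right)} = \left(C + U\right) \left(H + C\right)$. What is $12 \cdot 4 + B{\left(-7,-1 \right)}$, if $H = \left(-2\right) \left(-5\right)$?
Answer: $24$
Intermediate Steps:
$H = 10$
$B{\left(C,U \right)} = \left(10 + C\right) \left(C + U\right)$ ($B{\left(C,U \right)} = \left(C + U\right) \left(10 + C\right) = \left(10 + C\right) \left(C + U\right)$)
$12 \cdot 4 + B{\left(-7,-1 \right)} = 12 \cdot 4 + \left(\left(-7\right)^{2} + 10 \left(-7\right) + 10 \left(-1\right) - -7\right) = 48 + \left(49 - 70 - 10 + 7\right) = 48 - 24 = 24$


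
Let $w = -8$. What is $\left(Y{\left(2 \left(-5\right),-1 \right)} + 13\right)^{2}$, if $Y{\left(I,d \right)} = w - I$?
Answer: $225$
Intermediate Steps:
$Y{\left(I,d \right)} = -8 - I$
$\left(Y{\left(2 \left(-5\right),-1 \right)} + 13\right)^{2} = \left(\left(-8 - 2 \left(-5\right)\right) + 13\right)^{2} = \left(\left(-8 - -10\right) + 13\right)^{2} = \left(\left(-8 + 10\right) + 13\right)^{2} = \left(2 + 13\right)^{2} = 15^{2} = 225$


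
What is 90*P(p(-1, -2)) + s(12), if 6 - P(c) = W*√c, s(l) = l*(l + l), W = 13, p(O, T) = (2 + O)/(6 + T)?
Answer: 243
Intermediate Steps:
p(O, T) = (2 + O)/(6 + T)
s(l) = 2*l² (s(l) = l*(2*l) = 2*l²)
P(c) = 6 - 13*√c
90*P(p(-1, -2)) + s(12) = 90*(6 - 13*√(2 - 1)/√(6 - 2)) + 2*12² = 90*(6 - 13*√(1/4)) + 2*144 = 90*(6 - 13*√((¼)*1)) + 288 = 90*(6 - 13*√(¼)) + 288 = 90*(6 - 13*½) + 288 = 90*(6 - 13/2) + 288 = 90*(-½) + 288 = -45 + 288 = 243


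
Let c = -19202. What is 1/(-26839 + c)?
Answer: -1/46041 ≈ -2.1720e-5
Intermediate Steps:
1/(-26839 + c) = 1/(-26839 - 19202) = 1/(-46041) = -1/46041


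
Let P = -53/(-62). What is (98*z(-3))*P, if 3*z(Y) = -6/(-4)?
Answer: 2597/62 ≈ 41.887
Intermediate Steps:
P = 53/62 (P = -53*(-1/62) = 53/62 ≈ 0.85484)
z(Y) = ½ (z(Y) = (-6/(-4))/3 = (-6*(-¼))/3 = (⅓)*(3/2) = ½)
(98*z(-3))*P = (98*(½))*(53/62) = 49*(53/62) = 2597/62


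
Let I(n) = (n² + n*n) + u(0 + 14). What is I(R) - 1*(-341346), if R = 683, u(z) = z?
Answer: 1274338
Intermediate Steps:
I(n) = 14 + 2*n² (I(n) = (n² + n*n) + (0 + 14) = (n² + n²) + 14 = 2*n² + 14 = 14 + 2*n²)
I(R) - 1*(-341346) = (14 + 2*683²) - 1*(-341346) = (14 + 2*466489) + 341346 = (14 + 932978) + 341346 = 932992 + 341346 = 1274338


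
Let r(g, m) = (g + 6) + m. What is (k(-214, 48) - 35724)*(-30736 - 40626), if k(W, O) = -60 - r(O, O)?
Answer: 2560896732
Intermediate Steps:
r(g, m) = 6 + g + m (r(g, m) = (6 + g) + m = 6 + g + m)
k(W, O) = -66 - 2*O (k(W, O) = -60 - (6 + O + O) = -60 - (6 + 2*O) = -60 + (-6 - 2*O) = -66 - 2*O)
(k(-214, 48) - 35724)*(-30736 - 40626) = ((-66 - 2*48) - 35724)*(-30736 - 40626) = ((-66 - 96) - 35724)*(-71362) = (-162 - 35724)*(-71362) = -35886*(-71362) = 2560896732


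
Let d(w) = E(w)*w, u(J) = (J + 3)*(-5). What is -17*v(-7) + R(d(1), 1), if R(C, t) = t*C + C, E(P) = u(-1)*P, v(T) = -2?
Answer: 14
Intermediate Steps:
u(J) = -15 - 5*J (u(J) = (3 + J)*(-5) = -15 - 5*J)
E(P) = -10*P (E(P) = (-15 - 5*(-1))*P = (-15 + 5)*P = -10*P)
d(w) = -10*w**2 (d(w) = (-10*w)*w = -10*w**2)
R(C, t) = C + C*t (R(C, t) = C*t + C = C + C*t)
-17*v(-7) + R(d(1), 1) = -17*(-2) + (-10*1**2)*(1 + 1) = 34 - 10*1*2 = 34 - 10*2 = 34 - 20 = 14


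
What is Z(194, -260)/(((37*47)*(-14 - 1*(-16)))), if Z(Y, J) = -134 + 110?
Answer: -12/1739 ≈ -0.0069005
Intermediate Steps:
Z(Y, J) = -24
Z(194, -260)/(((37*47)*(-14 - 1*(-16)))) = -24*1/(1739*(-14 - 1*(-16))) = -24*1/(1739*(-14 + 16)) = -24/(1739*2) = -24/3478 = -24*1/3478 = -12/1739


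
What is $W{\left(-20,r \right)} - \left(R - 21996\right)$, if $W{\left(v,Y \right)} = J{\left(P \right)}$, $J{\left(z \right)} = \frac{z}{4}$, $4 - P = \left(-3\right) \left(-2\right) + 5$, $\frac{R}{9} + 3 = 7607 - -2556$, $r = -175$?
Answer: $- \frac{277783}{4} \approx -69446.0$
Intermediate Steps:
$R = 91440$ ($R = -27 + 9 \left(7607 - -2556\right) = -27 + 9 \left(7607 + 2556\right) = -27 + 9 \cdot 10163 = -27 + 91467 = 91440$)
$P = -7$ ($P = 4 - \left(\left(-3\right) \left(-2\right) + 5\right) = 4 - \left(6 + 5\right) = 4 - 11 = -7$)
$J{\left(z \right)} = \frac{z}{4}$ ($J{\left(z \right)} = z \frac{1}{4} = \frac{z}{4}$)
$W{\left(v,Y \right)} = - \frac{7}{4}$ ($W{\left(v,Y \right)} = \frac{1}{4} \left(-7\right) = - \frac{7}{4}$)
$W{\left(-20,r \right)} - \left(R - 21996\right) = - \frac{7}{4} - \left(91440 - 21996\right) = - \frac{7}{4} - 69444 = - \frac{277783}{4}$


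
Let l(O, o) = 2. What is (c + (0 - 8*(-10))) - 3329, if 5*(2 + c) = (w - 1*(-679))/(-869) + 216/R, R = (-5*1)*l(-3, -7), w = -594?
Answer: -70722252/21725 ≈ -3255.3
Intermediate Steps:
R = -10 (R = -5*1*2 = -5*2 = -10)
c = -137727/21725 (c = -2 + ((-594 - 1*(-679))/(-869) + 216/(-10))/5 = -2 + ((-594 + 679)*(-1/869) + 216*(-1/10))/5 = -2 + (85*(-1/869) - 108/5)/5 = -2 + (-85/869 - 108/5)/5 = -2 + (1/5)*(-94277/4345) = -2 - 94277/21725 = -137727/21725 ≈ -6.3396)
(c + (0 - 8*(-10))) - 3329 = (-137727/21725 + (0 - 8*(-10))) - 3329 = (-137727/21725 + (0 + 80)) - 3329 = (-137727/21725 + 80) - 3329 = 1600273/21725 - 3329 = -70722252/21725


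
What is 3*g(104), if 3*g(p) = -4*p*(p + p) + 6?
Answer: -86522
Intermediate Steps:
g(p) = 2 - 8*p²/3 (g(p) = (-4*p*(p + p) + 6)/3 = (-4*p*2*p + 6)/3 = (-8*p² + 6)/3 = (6 - 8*p²)/3 = 2 - 8*p²/3)
3*g(104) = 3*(2 - 8/3*104²) = 3*(2 - 8/3*10816) = 3*(2 - 86528/3) = 3*(-86522/3) = -86522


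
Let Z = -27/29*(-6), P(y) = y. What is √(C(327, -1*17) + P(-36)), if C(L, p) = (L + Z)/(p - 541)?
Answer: I*√1064770206/5394 ≈ 6.0495*I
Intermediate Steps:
Z = 162/29 (Z = -27*1/29*(-6) = -27/29*(-6) = 162/29 ≈ 5.5862)
C(L, p) = (162/29 + L)/(-541 + p) (C(L, p) = (L + 162/29)/(p - 541) = (162/29 + L)/(-541 + p))
√(C(327, -1*17) + P(-36)) = √((162/29 + 327)/(-541 - 1*17) - 36) = √((9645/29)/(-541 - 17) - 36) = √((9645/29)/(-558) - 36) = √(-1/558*9645/29 - 36) = √(-3215/5394 - 36) = √(-197399/5394) = I*√1064770206/5394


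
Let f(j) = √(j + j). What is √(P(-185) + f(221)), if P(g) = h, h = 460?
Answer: √(460 + √442) ≈ 21.932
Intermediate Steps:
P(g) = 460
f(j) = √2*√j (f(j) = √(2*j) = √2*√j)
√(P(-185) + f(221)) = √(460 + √2*√221) = √(460 + √442)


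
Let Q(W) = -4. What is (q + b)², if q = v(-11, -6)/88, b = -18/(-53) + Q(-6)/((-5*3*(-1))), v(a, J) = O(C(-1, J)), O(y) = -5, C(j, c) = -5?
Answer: 1274641/4894401600 ≈ 0.00026043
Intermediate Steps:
v(a, J) = -5
b = 58/795 (b = -18/(-53) - 4/(-5*3*(-1)) = -18*(-1/53) - 4/((-15*(-1))) = 18/53 - 4/15 = 58/795 ≈ 0.072956)
q = -5/88 ≈ -0.056818
(q + b)² = (-5/88 + 58/795)² = (1129/69960)² = 1274641/4894401600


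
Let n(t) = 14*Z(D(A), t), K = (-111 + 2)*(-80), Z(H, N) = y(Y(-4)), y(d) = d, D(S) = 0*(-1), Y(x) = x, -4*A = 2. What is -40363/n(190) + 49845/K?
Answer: 8868917/12208 ≈ 726.48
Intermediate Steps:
A = -½ (A = -¼*2 = -½ ≈ -0.50000)
D(S) = 0
Z(H, N) = -4
K = 8720 (K = -109*(-80) = 8720)
n(t) = -56 (n(t) = 14*(-4) = -56)
-40363/n(190) + 49845/K = -40363/(-56) + 49845/8720 = -40363*(-1/56) + 49845*(1/8720) = 40363/56 + 9969/1744 = 8868917/12208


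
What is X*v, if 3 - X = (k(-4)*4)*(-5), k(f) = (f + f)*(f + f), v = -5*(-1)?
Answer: 6415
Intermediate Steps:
v = 5
k(f) = 4*f² (k(f) = (2*f)*(2*f) = 4*f²)
X = 1283 (X = 3 - (4*(-4)²)*4*(-5) = 3 - (4*16)*4*(-5) = 3 - 64*4*(-5) = 3 - 256*(-5) = 3 - 1*(-1280) = 3 + 1280 = 1283)
X*v = 1283*5 = 6415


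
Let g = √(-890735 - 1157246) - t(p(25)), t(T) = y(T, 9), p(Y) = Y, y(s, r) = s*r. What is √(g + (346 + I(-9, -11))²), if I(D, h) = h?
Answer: √(112000 + I*√2047981) ≈ 334.67 + 2.138*I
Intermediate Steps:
y(s, r) = r*s
t(T) = 9*T
g = -225 + I*√2047981 (g = √(-890735 - 1157246) - 9*25 = √(-2047981) - 1*225 = I*√2047981 - 225 = -225 + I*√2047981 ≈ -225.0 + 1431.1*I)
√(g + (346 + I(-9, -11))²) = √((-225 + I*√2047981) + (346 - 11)²) = √((-225 + I*√2047981) + 335²) = √((-225 + I*√2047981) + 112225) = √(112000 + I*√2047981)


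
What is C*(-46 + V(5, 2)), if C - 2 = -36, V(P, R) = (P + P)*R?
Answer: 884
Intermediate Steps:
V(P, R) = 2*P*R (V(P, R) = (2*P)*R = 2*P*R)
C = -34 (C = 2 - 36 = -34)
C*(-46 + V(5, 2)) = -34*(-46 + 2*5*2) = -34*(-46 + 20) = -34*(-26) = 884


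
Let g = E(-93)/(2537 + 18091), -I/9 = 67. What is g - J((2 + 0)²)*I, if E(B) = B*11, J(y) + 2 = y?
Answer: 8292115/6876 ≈ 1206.0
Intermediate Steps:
I = -603 (I = -9*67 = -603)
J(y) = -2 + y
E(B) = 11*B
g = -341/6876 (g = (11*(-93))/(2537 + 18091) = -1023/20628 = -1023*1/20628 = -341/6876 ≈ -0.049593)
g - J((2 + 0)²)*I = -341/6876 - (-2 + (2 + 0)²)*(-603) = -341/6876 - (-2 + 2²)*(-603) = -341/6876 - (-2 + 4)*(-603) = -341/6876 - 2*(-603) = -341/6876 - 1*(-1206) = -341/6876 + 1206 = 8292115/6876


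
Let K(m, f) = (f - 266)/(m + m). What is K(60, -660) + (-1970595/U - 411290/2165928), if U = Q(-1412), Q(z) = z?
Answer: 884163820539/637143820 ≈ 1387.7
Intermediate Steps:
K(m, f) = (-266 + f)/(2*m) (K(m, f) = (-266 + f)/((2*m)) = (-266 + f)*(1/(2*m)) = (-266 + f)/(2*m))
U = -1412
K(60, -660) + (-1970595/U - 411290/2165928) = (½)*(-266 - 660)/60 + (-1970595/(-1412) - 411290/2165928) = (½)*(1/60)*(-926) + (-1970595*(-1/1412) - 411290*1/2165928) = -463/60 + (1970595/1412 - 205645/1082964) = -463/60 + 266724134105/191143146 = 884163820539/637143820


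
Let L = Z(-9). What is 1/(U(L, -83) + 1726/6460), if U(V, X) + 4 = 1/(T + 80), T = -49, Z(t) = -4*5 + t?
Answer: -100130/370537 ≈ -0.27023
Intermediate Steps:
Z(t) = -20 + t
L = -29 (L = -20 - 9 = -29)
U(V, X) = -123/31 (U(V, X) = -4 + 1/(-49 + 80) = -4 + 1/31 = -123/31)
1/(U(L, -83) + 1726/6460) = 1/(-123/31 + 1726/6460) = 1/(-123/31 + 1726*(1/6460)) = 1/(-123/31 + 863/3230) = 1/(-370537/100130) = -100130/370537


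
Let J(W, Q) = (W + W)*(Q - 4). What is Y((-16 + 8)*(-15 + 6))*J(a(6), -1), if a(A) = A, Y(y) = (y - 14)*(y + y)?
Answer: -501120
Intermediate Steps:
Y(y) = 2*y*(-14 + y) (Y(y) = (-14 + y)*(2*y) = 2*y*(-14 + y))
J(W, Q) = 2*W*(-4 + Q) (J(W, Q) = (2*W)*(-4 + Q) = 2*W*(-4 + Q))
Y((-16 + 8)*(-15 + 6))*J(a(6), -1) = (2*((-16 + 8)*(-15 + 6))*(-14 + (-16 + 8)*(-15 + 6)))*(2*6*(-4 - 1)) = (2*(-8*(-9))*(-14 - 8*(-9)))*(2*6*(-5)) = (2*72*(-14 + 72))*(-60) = (2*72*58)*(-60) = 8352*(-60) = -501120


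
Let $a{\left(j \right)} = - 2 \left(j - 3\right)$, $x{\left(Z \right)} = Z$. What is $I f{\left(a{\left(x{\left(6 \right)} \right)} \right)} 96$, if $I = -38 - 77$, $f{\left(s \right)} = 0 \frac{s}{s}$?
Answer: $0$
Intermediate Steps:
$a{\left(j \right)} = 6 - 2 j$ ($a{\left(j \right)} = - 2 \left(-3 + j\right) = 6 - 2 j$)
$f{\left(s \right)} = 0$ ($f{\left(s \right)} = 0 \cdot 1 = 0$)
$I = -115$ ($I = -38 - 77 = -115$)
$I f{\left(a{\left(x{\left(6 \right)} \right)} \right)} 96 = \left(-115\right) 0 \cdot 96 = 0 \cdot 96 = 0$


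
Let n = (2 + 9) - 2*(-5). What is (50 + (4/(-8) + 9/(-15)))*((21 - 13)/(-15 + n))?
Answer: 326/5 ≈ 65.200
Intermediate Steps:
n = 21 (n = 11 + 10 = 21)
(50 + (4/(-8) + 9/(-15)))*((21 - 13)/(-15 + n)) = (50 + (4/(-8) + 9/(-15)))*((21 - 13)/(-15 + 21)) = (50 + (4*(-⅛) + 9*(-1/15)))*(8/6) = (50 + (-½ - ⅗))*(8*(⅙)) = (50 - 11/10)*(4/3) = (489/10)*(4/3) = 326/5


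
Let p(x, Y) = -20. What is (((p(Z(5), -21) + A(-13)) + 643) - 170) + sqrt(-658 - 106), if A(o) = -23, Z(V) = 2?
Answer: 430 + 2*I*sqrt(191) ≈ 430.0 + 27.641*I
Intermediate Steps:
(((p(Z(5), -21) + A(-13)) + 643) - 170) + sqrt(-658 - 106) = (((-20 - 23) + 643) - 170) + sqrt(-658 - 106) = ((-43 + 643) - 170) + sqrt(-764) = (600 - 170) + 2*I*sqrt(191) = 430 + 2*I*sqrt(191)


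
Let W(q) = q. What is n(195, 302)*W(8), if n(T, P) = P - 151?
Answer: 1208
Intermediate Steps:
n(T, P) = -151 + P
n(195, 302)*W(8) = (-151 + 302)*8 = 151*8 = 1208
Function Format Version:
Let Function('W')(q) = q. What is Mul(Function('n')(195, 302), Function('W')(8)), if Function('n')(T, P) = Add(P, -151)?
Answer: 1208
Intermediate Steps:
Function('n')(T, P) = Add(-151, P)
Mul(Function('n')(195, 302), Function('W')(8)) = Mul(Add(-151, 302), 8) = Mul(151, 8) = 1208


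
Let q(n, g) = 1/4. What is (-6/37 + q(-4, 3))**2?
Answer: 169/21904 ≈ 0.0077155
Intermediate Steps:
q(n, g) = 1/4 (q(n, g) = 1*(1/4) = 1/4)
(-6/37 + q(-4, 3))**2 = (-6/37 + 1/4)**2 = (13/148)**2 = 169/21904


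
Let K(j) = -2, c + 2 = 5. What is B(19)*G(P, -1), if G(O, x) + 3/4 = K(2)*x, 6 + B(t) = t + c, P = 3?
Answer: 20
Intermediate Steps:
c = 3 (c = -2 + 5 = 3)
B(t) = -3 + t (B(t) = -6 + (t + 3) = -6 + (3 + t) = -3 + t)
G(O, x) = -¾ - 2*x
B(19)*G(P, -1) = (-3 + 19)*(-¾ - 2*(-1)) = 16*(-¾ + 2) = 16*(5/4) = 20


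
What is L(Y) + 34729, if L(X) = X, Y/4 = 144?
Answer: 35305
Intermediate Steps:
Y = 576 (Y = 4*144 = 576)
L(Y) + 34729 = 576 + 34729 = 35305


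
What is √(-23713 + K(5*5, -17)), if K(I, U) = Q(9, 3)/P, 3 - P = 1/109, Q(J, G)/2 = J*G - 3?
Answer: I*√629604289/163 ≈ 153.94*I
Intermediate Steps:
Q(J, G) = -6 + 2*G*J (Q(J, G) = 2*(J*G - 3) = 2*(G*J - 3) = 2*(-3 + G*J) = -6 + 2*G*J)
P = 326/109 (P = 3 - 1/109 = 326/109 ≈ 2.9908)
K(I, U) = 2616/163 (K(I, U) = (-6 + 2*3*9)/(326/109) = (-6 + 54)*(109/326) = 48*(109/326) = 2616/163)
√(-23713 + K(5*5, -17)) = √(-23713 + 2616/163) = √(-3862603/163) = I*√629604289/163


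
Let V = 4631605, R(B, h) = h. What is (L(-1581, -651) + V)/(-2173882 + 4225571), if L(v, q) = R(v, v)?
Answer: 4630024/2051689 ≈ 2.2567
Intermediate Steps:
L(v, q) = v
(L(-1581, -651) + V)/(-2173882 + 4225571) = (-1581 + 4631605)/(-2173882 + 4225571) = 4630024/2051689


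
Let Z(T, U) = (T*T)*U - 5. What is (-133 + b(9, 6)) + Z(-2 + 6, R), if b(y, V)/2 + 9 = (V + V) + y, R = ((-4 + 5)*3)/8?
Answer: -108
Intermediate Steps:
R = 3/8 (R = (1*3)*(⅛) = 3*(⅛) = 3/8 ≈ 0.37500)
b(y, V) = -18 + 2*y + 4*V (b(y, V) = -18 + 2*((V + V) + y) = -18 + 2*(2*V + y) = -18 + 2*(y + 2*V) = -18 + (2*y + 4*V) = -18 + 2*y + 4*V)
Z(T, U) = -5 + U*T² (Z(T, U) = T²*U - 5 = U*T² - 5 = -5 + U*T²)
(-133 + b(9, 6)) + Z(-2 + 6, R) = (-133 + (-18 + 2*9 + 4*6)) + (-5 + 3*(-2 + 6)²/8) = (-133 + (-18 + 18 + 24)) + (-5 + (3/8)*4²) = (-133 + 24) + (-5 + (3/8)*16) = -109 + (-5 + 6) = -109 + 1 = -108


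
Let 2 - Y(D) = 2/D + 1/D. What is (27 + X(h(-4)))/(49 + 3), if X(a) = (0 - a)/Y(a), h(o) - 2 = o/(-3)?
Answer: 791/1716 ≈ 0.46096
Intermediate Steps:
Y(D) = 2 - 3/D (Y(D) = 2 - (2/D + 1/D) = 2 - 3/D)
h(o) = 2 - o/3 (h(o) = 2 + o/(-3) = 2 + o*(-1/3) = 2 - o/3)
X(a) = -a/(2 - 3/a) (X(a) = (0 - a)/(2 - 3/a) = (-a)/(2 - 3/a) = -a/(2 - 3/a))
(27 + X(h(-4)))/(49 + 3) = (27 - (2 - 1/3*(-4))**2/(-3 + 2*(2 - 1/3*(-4))))/(49 + 3) = (27 - (2 + 4/3)**2/(-3 + 2*(2 + 4/3)))/52 = (27 - (10/3)**2/(-3 + 2*(10/3)))/52 = (27 - 1*100/9/(-3 + 20/3))/52 = (27 - 1*100/9/11/3)/52 = (27 - 1*100/9*3/11)/52 = (27 - 100/33)/52 = (1/52)*(791/33) = 791/1716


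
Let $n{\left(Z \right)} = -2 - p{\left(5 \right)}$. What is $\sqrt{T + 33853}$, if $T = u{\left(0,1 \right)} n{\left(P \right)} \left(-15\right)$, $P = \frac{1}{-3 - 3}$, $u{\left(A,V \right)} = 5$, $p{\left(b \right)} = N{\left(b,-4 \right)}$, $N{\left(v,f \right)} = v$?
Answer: $\sqrt{34378} \approx 185.41$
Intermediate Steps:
$p{\left(b \right)} = b$
$P = - \frac{1}{6}$ ($P = \frac{1}{-6} = - \frac{1}{6} \approx -0.16667$)
$n{\left(Z \right)} = -7$ ($n{\left(Z \right)} = -2 - 5 = -7$)
$T = 525$ ($T = 5 \left(-7\right) \left(-15\right) = \left(-35\right) \left(-15\right) = 525$)
$\sqrt{T + 33853} = \sqrt{525 + 33853} = \sqrt{34378}$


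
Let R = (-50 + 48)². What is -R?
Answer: -4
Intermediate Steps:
R = 4 (R = (-2)² = 4)
-R = -1*4 = -4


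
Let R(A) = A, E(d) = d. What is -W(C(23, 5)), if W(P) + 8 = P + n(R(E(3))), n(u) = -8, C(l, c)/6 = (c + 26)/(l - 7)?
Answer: 35/8 ≈ 4.3750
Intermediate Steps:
C(l, c) = 6*(26 + c)/(-7 + l) (C(l, c) = 6*((c + 26)/(l - 7)) = 6*((26 + c)/(-7 + l)) = 6*(26 + c)/(-7 + l))
W(P) = -16 + P (W(P) = -8 + (P - 8) = -8 + (-8 + P) = -16 + P)
-W(C(23, 5)) = -(-16 + 6*(26 + 5)/(-7 + 23)) = -(-16 + 6*31/16) = -(-16 + 6*(1/16)*31) = -(-16 + 93/8) = -1*(-35/8) = 35/8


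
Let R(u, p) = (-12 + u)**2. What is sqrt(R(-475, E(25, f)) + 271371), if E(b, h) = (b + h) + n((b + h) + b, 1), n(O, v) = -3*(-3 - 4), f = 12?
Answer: 2*sqrt(127135) ≈ 713.12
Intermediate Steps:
n(O, v) = 21 (n(O, v) = -3*(-7) = 21)
E(b, h) = 21 + b + h (E(b, h) = (b + h) + 21 = 21 + b + h)
sqrt(R(-475, E(25, f)) + 271371) = sqrt((-12 - 475)**2 + 271371) = sqrt((-487)**2 + 271371) = sqrt(237169 + 271371) = sqrt(508540) = 2*sqrt(127135)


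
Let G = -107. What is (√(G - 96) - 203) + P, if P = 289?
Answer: 86 + I*√203 ≈ 86.0 + 14.248*I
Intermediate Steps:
(√(G - 96) - 203) + P = (√(-107 - 96) - 203) + 289 = (√(-203) - 203) + 289 = (I*√203 - 203) + 289 = (-203 + I*√203) + 289 = 86 + I*√203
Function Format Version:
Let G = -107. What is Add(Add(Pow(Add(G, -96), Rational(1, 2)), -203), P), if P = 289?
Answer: Add(86, Mul(I, Pow(203, Rational(1, 2)))) ≈ Add(86.000, Mul(14.248, I))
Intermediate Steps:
Add(Add(Pow(Add(G, -96), Rational(1, 2)), -203), P) = Add(Add(Pow(Add(-107, -96), Rational(1, 2)), -203), 289) = Add(Add(Pow(-203, Rational(1, 2)), -203), 289) = Add(Add(Mul(I, Pow(203, Rational(1, 2))), -203), 289) = Add(Add(-203, Mul(I, Pow(203, Rational(1, 2)))), 289) = Add(86, Mul(I, Pow(203, Rational(1, 2))))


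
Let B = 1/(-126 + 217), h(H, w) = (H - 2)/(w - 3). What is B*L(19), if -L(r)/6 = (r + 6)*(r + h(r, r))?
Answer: -24075/728 ≈ -33.070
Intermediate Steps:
h(H, w) = (-2 + H)/(-3 + w)
B = 1/91 ≈ 0.010989
L(r) = -6*(6 + r)*(r + (-2 + r)/(-3 + r)) (L(r) = -6*(r + 6)*(r + (-2 + r)/(-3 + r)) = -6*(6 + r)*(r + (-2 + r)/(-3 + r)))
B*L(19) = (6*(12 - 1*19³ - 4*19² + 14*19)/(-3 + 19))/91 = (6*(12 - 1*6859 - 4*361 + 266)/16)/91 = (6*(1/16)*(12 - 6859 - 1444 + 266))/91 = (6*(1/16)*(-8025))/91 = (1/91)*(-24075/8) = -24075/728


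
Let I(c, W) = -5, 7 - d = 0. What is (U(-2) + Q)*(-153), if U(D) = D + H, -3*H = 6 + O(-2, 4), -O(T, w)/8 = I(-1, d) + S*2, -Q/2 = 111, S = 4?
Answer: 33354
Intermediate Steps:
d = 7 (d = 7 - 1*0 = 7 + 0 = 7)
Q = -222 (Q = -2*111 = -222)
O(T, w) = -24 (O(T, w) = -8*(-5 + 4*2) = -8*(-5 + 8) = -8*3 = -24)
H = 6 (H = -(6 - 24)/3 = -1/3*(-18) = 6)
U(D) = 6 + D (U(D) = D + 6 = 6 + D)
(U(-2) + Q)*(-153) = ((6 - 2) - 222)*(-153) = (4 - 222)*(-153) = -218*(-153) = 33354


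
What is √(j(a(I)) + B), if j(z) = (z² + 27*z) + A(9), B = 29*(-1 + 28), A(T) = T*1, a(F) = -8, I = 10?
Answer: 8*√10 ≈ 25.298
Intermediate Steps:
A(T) = T
B = 783 (B = 29*27 = 783)
j(z) = 9 + z² + 27*z (j(z) = (z² + 27*z) + 9 = 9 + z² + 27*z)
√(j(a(I)) + B) = √((9 + (-8)² + 27*(-8)) + 783) = √((9 + 64 - 216) + 783) = √(-143 + 783) = √640 = 8*√10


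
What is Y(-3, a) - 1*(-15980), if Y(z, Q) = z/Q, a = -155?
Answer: 2476903/155 ≈ 15980.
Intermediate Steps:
Y(-3, a) - 1*(-15980) = -3/(-155) - 1*(-15980) = -3*(-1/155) + 15980 = 3/155 + 15980 = 2476903/155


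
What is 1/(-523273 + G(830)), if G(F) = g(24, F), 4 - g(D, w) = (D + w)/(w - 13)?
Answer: -817/427511627 ≈ -1.9111e-6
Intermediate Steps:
g(D, w) = 4 - (D + w)/(-13 + w) (g(D, w) = 4 - (D + w)/(w - 13) = 4 - (D + w)/(-13 + w))
G(F) = (-76 + 3*F)/(-13 + F) (G(F) = (-52 - 1*24 + 3*F)/(-13 + F) = (-52 - 24 + 3*F)/(-13 + F) = (-76 + 3*F)/(-13 + F))
1/(-523273 + G(830)) = 1/(-523273 + (-76 + 3*830)/(-13 + 830)) = 1/(-523273 + (-76 + 2490)/817) = 1/(-523273 + (1/817)*2414) = 1/(-523273 + 2414/817) = 1/(-427511627/817) = -817/427511627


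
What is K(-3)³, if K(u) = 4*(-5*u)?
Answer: 216000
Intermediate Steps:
K(u) = -20*u
K(-3)³ = (-20*(-3))³ = 60³ = 216000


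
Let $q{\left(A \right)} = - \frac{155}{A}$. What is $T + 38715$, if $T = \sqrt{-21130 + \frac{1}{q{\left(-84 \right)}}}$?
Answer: $38715 + \frac{i \sqrt{507635230}}{155} \approx 38715.0 + 145.36 i$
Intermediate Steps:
$T = \frac{i \sqrt{507635230}}{155}$ ($T = \sqrt{-21130 + \frac{1}{\left(-155\right) \frac{1}{-84}}} = \sqrt{-21130 + \frac{1}{\left(-155\right) \left(- \frac{1}{84}\right)}} = \sqrt{-21130 + \frac{1}{\frac{155}{84}}} = \sqrt{-21130 + \frac{84}{155}} = \sqrt{- \frac{3275066}{155}} = \frac{i \sqrt{507635230}}{155} \approx 145.36 i$)
$T + 38715 = \frac{i \sqrt{507635230}}{155} + 38715 = 38715 + \frac{i \sqrt{507635230}}{155}$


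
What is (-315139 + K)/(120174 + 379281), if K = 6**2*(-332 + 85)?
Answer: -324031/499455 ≈ -0.64877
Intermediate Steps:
K = -8892 (K = 36*(-247) = -8892)
(-315139 + K)/(120174 + 379281) = (-315139 - 8892)/(120174 + 379281) = -324031/499455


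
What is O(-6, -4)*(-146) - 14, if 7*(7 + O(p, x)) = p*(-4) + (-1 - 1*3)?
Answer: 4136/7 ≈ 590.86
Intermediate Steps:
O(p, x) = -53/7 - 4*p/7 (O(p, x) = -7 + (p*(-4) + (-1 - 1*3))/7 = -7 + (-4*p + (-1 - 3))/7 = -7 + (-4*p - 4)/7 = -7 + (-4 - 4*p)/7 = -7 + (-4/7 - 4*p/7) = -53/7 - 4*p/7)
O(-6, -4)*(-146) - 14 = (-53/7 - 4/7*(-6))*(-146) - 14 = (-53/7 + 24/7)*(-146) - 14 = -29/7*(-146) - 14 = 4234/7 - 14 = 4136/7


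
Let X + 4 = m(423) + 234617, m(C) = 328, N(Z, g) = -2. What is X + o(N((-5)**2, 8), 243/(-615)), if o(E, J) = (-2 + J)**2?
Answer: 9873636606/42025 ≈ 2.3495e+5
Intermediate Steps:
X = 234941 (X = -4 + (328 + 234617) = -4 + 234945 = 234941)
X + o(N((-5)**2, 8), 243/(-615)) = 234941 + (-2 + 243/(-615))**2 = 234941 + (-2 + 243*(-1/615))**2 = 234941 + (-2 - 81/205)**2 = 234941 + (-491/205)**2 = 234941 + 241081/42025 = 9873636606/42025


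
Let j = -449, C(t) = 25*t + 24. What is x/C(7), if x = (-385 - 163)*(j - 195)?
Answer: 352912/199 ≈ 1773.4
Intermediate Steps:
C(t) = 24 + 25*t
x = 352912 (x = (-385 - 163)*(-449 - 195) = -548*(-644) = 352912)
x/C(7) = 352912/(24 + 25*7) = 352912/(24 + 175) = 352912/199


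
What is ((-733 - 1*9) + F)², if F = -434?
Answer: 1382976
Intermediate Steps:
((-733 - 1*9) + F)² = ((-733 - 1*9) - 434)² = ((-733 - 9) - 434)² = (-742 - 434)² = (-1176)² = 1382976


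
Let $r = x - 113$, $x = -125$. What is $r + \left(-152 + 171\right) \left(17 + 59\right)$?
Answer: $1206$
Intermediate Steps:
$r = -238$ ($r = -125 - 113 = -238$)
$r + \left(-152 + 171\right) \left(17 + 59\right) = -238 + \left(-152 + 171\right) \left(17 + 59\right) = -238 + 19 \cdot 76 = -238 + 1444 = 1206$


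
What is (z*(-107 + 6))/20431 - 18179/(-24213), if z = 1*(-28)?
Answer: 62841359/70670829 ≈ 0.88921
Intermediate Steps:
z = -28
(z*(-107 + 6))/20431 - 18179/(-24213) = -28*(-107 + 6)/20431 - 18179/(-24213) = -28*(-101)*(1/20431) - 18179*(-1/24213) = 2828*(1/20431) + 2597/3459 = 2828/20431 + 2597/3459 = 62841359/70670829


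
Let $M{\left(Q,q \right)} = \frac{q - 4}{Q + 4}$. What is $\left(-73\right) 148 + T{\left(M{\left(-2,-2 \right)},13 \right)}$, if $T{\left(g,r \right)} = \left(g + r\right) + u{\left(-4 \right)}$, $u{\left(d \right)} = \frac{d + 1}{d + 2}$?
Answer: $- \frac{21585}{2} \approx -10793.0$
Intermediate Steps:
$u{\left(d \right)} = \frac{1 + d}{2 + d}$
$M{\left(Q,q \right)} = \frac{-4 + q}{4 + Q}$
$T{\left(g,r \right)} = \frac{3}{2} + g + r$ ($T{\left(g,r \right)} = \left(g + r\right) + \frac{1 - 4}{2 - 4} = \left(g + r\right) + \frac{1}{-2} \left(-3\right) = \left(g + r\right) - - \frac{3}{2} = \left(g + r\right) + \frac{3}{2} = \frac{3}{2} + g + r$)
$\left(-73\right) 148 + T{\left(M{\left(-2,-2 \right)},13 \right)} = \left(-73\right) 148 + \left(\frac{3}{2} + \frac{-4 - 2}{4 - 2} + 13\right) = -10804 + \left(\frac{3}{2} + \frac{1}{2} \left(-6\right) + 13\right) = -10804 + \left(\frac{3}{2} - 3 + 13\right) = -10804 + \frac{23}{2} = - \frac{21585}{2}$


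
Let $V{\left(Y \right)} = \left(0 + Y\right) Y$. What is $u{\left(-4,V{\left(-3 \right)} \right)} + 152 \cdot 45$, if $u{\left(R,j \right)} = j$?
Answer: $6849$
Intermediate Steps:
$V{\left(Y \right)} = Y^{2}$ ($V{\left(Y \right)} = Y Y = Y^{2}$)
$u{\left(-4,V{\left(-3 \right)} \right)} + 152 \cdot 45 = \left(-3\right)^{2} + 152 \cdot 45 = 9 + 6840 = 6849$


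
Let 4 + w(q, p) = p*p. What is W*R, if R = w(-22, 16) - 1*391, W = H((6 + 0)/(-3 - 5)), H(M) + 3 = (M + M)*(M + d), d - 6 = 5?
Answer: 20433/8 ≈ 2554.1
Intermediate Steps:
d = 11 (d = 6 + 5 = 11)
w(q, p) = -4 + p² (w(q, p) = -4 + p*p = -4 + p²)
H(M) = -3 + 2*M*(11 + M) (H(M) = -3 + (M + M)*(M + 11) = -3 + (2*M)*(11 + M) = -3 + 2*M*(11 + M))
W = -147/8 (W = -3 + 2*((6 + 0)/(-3 - 5))² + 22*((6 + 0)/(-3 - 5)) = -3 + 2*(6/(-8))² + 22*(6/(-8)) = -3 + 2*(6*(-⅛))² + 22*(6*(-⅛)) = -3 + 2*(-¾)² + 22*(-¾) = -3 + 2*(9/16) - 33/2 = -3 + 9/8 - 33/2 = -147/8 ≈ -18.375)
R = -139 (R = (-4 + 16²) - 1*391 = (-4 + 256) - 391 = 252 - 391 = -139)
W*R = -147/8*(-139) = 20433/8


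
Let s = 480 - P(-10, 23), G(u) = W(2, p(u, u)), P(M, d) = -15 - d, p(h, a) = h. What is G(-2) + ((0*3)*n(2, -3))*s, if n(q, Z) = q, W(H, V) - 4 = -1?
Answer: 3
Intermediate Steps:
W(H, V) = 3 (W(H, V) = 4 - 1 = 3)
G(u) = 3
s = 518 (s = 480 - (-15 - 1*23) = 480 - (-15 - 23) = 480 - 1*(-38) = 480 + 38 = 518)
G(-2) + ((0*3)*n(2, -3))*s = 3 + ((0*3)*2)*518 = 3 + (0*2)*518 = 3 + 0*518 = 3 + 0 = 3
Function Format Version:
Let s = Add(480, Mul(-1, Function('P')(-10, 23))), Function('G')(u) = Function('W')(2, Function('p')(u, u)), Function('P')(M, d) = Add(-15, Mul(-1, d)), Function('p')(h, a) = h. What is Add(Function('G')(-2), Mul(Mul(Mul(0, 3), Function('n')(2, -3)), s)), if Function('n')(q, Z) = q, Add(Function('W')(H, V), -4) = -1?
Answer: 3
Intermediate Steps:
Function('W')(H, V) = 3 (Function('W')(H, V) = Add(4, -1) = 3)
Function('G')(u) = 3
s = 518 (s = Add(480, Mul(-1, Add(-15, Mul(-1, 23)))) = Add(480, Mul(-1, Add(-15, -23))) = Add(480, Mul(-1, -38)) = Add(480, 38) = 518)
Add(Function('G')(-2), Mul(Mul(Mul(0, 3), Function('n')(2, -3)), s)) = Add(3, Mul(Mul(Mul(0, 3), 2), 518)) = Add(3, Mul(Mul(0, 2), 518)) = Add(3, Mul(0, 518)) = Add(3, 0) = 3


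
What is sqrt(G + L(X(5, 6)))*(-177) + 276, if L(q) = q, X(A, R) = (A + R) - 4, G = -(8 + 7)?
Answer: 276 - 354*I*sqrt(2) ≈ 276.0 - 500.63*I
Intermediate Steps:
G = -15 (G = -1*15 = -15)
X(A, R) = -4 + A + R
sqrt(G + L(X(5, 6)))*(-177) + 276 = sqrt(-15 + (-4 + 5 + 6))*(-177) + 276 = sqrt(-15 + 7)*(-177) + 276 = sqrt(-8)*(-177) + 276 = (2*I*sqrt(2))*(-177) + 276 = -354*I*sqrt(2) + 276 = 276 - 354*I*sqrt(2)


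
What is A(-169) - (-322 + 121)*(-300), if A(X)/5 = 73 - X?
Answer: -59090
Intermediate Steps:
A(X) = 365 - 5*X (A(X) = 5*(73 - X) = 365 - 5*X)
A(-169) - (-322 + 121)*(-300) = (365 - 5*(-169)) - (-322 + 121)*(-300) = (365 + 845) - (-201)*(-300) = 1210 - 1*60300 = 1210 - 60300 = -59090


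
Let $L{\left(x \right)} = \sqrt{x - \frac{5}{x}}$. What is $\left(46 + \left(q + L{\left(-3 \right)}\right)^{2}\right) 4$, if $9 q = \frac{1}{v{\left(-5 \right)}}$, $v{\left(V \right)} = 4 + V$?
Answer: $\frac{14476}{81} - \frac{16 i \sqrt{3}}{27} \approx 178.72 - 1.0264 i$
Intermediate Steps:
$q = - \frac{1}{9}$ ($q = \frac{1}{9 \left(4 - 5\right)} = \frac{1}{9 \left(-1\right)} = \frac{1}{9} \left(-1\right) = - \frac{1}{9} \approx -0.11111$)
$\left(46 + \left(q + L{\left(-3 \right)}\right)^{2}\right) 4 = \left(46 + \left(- \frac{1}{9} + \sqrt{-3 - \frac{5}{-3}}\right)^{2}\right) 4 = \left(46 + \left(- \frac{1}{9} + \sqrt{-3 - - \frac{5}{3}}\right)^{2}\right) 4 = \left(46 + \left(- \frac{1}{9} + \sqrt{-3 + \frac{5}{3}}\right)^{2}\right) 4 = \left(46 + \left(- \frac{1}{9} + \sqrt{- \frac{4}{3}}\right)^{2}\right) 4 = \left(46 + \left(- \frac{1}{9} + \frac{2 i \sqrt{3}}{3}\right)^{2}\right) 4 = 184 + 4 \left(- \frac{1}{9} + \frac{2 i \sqrt{3}}{3}\right)^{2}$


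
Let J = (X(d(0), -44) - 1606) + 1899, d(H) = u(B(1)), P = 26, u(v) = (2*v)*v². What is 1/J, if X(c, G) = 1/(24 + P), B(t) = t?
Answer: 50/14651 ≈ 0.0034127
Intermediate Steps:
u(v) = 2*v³
d(H) = 2 (d(H) = 2*1³ = 2*1 = 2)
X(c, G) = 1/50 (X(c, G) = 1/(24 + 26) = 1/50)
J = 14651/50 (J = (1/50 - 1606) + 1899 = -80299/50 + 1899 = 14651/50 ≈ 293.02)
1/J = 1/(14651/50) = 50/14651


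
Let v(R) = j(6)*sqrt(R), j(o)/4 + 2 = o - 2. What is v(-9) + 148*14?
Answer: 2072 + 24*I ≈ 2072.0 + 24.0*I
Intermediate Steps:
j(o) = -16 + 4*o (j(o) = -8 + 4*(o - 2) = -8 + 4*(-2 + o) = -8 + (-8 + 4*o) = -16 + 4*o)
v(R) = 8*sqrt(R) (v(R) = (-16 + 4*6)*sqrt(R) = (-16 + 24)*sqrt(R) = 8*sqrt(R))
v(-9) + 148*14 = 8*sqrt(-9) + 148*14 = 8*(3*I) + 2072 = 24*I + 2072 = 2072 + 24*I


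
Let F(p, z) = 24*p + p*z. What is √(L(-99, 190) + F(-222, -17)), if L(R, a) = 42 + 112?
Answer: 10*I*√14 ≈ 37.417*I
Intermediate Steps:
L(R, a) = 154
√(L(-99, 190) + F(-222, -17)) = √(154 - 222*(24 - 17)) = √(154 - 222*7) = √(154 - 1554) = √(-1400) = 10*I*√14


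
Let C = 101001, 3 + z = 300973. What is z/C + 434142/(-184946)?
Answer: 5907210739/9339865473 ≈ 0.63247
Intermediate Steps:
z = 300970 (z = -3 + 300973 = 300970)
z/C + 434142/(-184946) = 300970/101001 + 434142/(-184946) = 300970*(1/101001) + 434142*(-1/184946) = 300970/101001 - 217071/92473 = 5907210739/9339865473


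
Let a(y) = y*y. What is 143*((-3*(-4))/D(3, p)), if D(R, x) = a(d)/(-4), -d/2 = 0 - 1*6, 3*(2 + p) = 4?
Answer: -143/3 ≈ -47.667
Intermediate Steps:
p = -⅔ (p = -2 + (⅓)*4 = -2 + 4/3 = -⅔ ≈ -0.66667)
d = 12 (d = -2*(0 - 1*6) = -2*(0 - 6) = -2*(-6) = 12)
a(y) = y²
D(R, x) = -36 (D(R, x) = 12²/(-4) = 144*(-¼) = -36)
143*((-3*(-4))/D(3, p)) = 143*(-3*(-4)/(-36)) = 143*(12*(-1/36)) = 143*(-⅓) = -143/3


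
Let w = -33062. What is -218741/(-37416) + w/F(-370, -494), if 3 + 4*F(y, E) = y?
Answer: 5029781561/13956168 ≈ 360.40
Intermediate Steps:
F(y, E) = -¾ + y/4
-218741/(-37416) + w/F(-370, -494) = -218741/(-37416) - 33062/(-¾ + (¼)*(-370)) = -218741*(-1/37416) - 33062/(-¾ - 185/2) = 218741/37416 - 33062/(-373/4) = 218741/37416 - 33062*(-4/373) = 218741/37416 + 132248/373 = 5029781561/13956168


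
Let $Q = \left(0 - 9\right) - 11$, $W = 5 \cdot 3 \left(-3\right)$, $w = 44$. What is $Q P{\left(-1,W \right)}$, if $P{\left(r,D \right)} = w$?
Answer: $-880$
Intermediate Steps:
$W = -45$ ($W = 15 \left(-3\right) = -45$)
$P{\left(r,D \right)} = 44$
$Q = -20$ ($Q = -9 - 11 = -20$)
$Q P{\left(-1,W \right)} = \left(-20\right) 44 = -880$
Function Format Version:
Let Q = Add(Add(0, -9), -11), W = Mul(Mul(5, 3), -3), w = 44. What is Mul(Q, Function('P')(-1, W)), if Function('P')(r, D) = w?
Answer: -880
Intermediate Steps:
W = -45 (W = Mul(15, -3) = -45)
Function('P')(r, D) = 44
Q = -20 (Q = Add(-9, -11) = -20)
Mul(Q, Function('P')(-1, W)) = Mul(-20, 44) = -880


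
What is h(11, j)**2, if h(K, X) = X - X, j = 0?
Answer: 0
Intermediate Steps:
h(K, X) = 0
h(11, j)**2 = 0**2 = 0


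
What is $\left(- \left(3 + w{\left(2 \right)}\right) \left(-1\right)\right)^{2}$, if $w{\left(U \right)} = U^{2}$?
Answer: $49$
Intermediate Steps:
$\left(- \left(3 + w{\left(2 \right)}\right) \left(-1\right)\right)^{2} = \left(- \left(3 + 2^{2}\right) \left(-1\right)\right)^{2} = \left(- \left(3 + 4\right) \left(-1\right)\right)^{2} = \left(- 7 \left(-1\right)\right)^{2} = \left(\left(-1\right) \left(-7\right)\right)^{2} = 7^{2} = 49$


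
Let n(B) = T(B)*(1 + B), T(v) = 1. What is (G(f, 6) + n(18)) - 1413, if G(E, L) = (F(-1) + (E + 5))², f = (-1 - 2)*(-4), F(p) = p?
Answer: -1138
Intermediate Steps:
n(B) = 1 + B (n(B) = 1*(1 + B) = 1 + B)
f = 12 (f = -3*(-4) = 12)
G(E, L) = (4 + E)² (G(E, L) = (-1 + (E + 5))² = (-1 + (5 + E))² = (4 + E)²)
(G(f, 6) + n(18)) - 1413 = ((4 + 12)² + (1 + 18)) - 1413 = (16² + 19) - 1413 = (256 + 19) - 1413 = 275 - 1413 = -1138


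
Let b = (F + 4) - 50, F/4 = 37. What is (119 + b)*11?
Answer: 2431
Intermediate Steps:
F = 148 (F = 4*37 = 148)
b = 102 (b = (148 + 4) - 50 = 152 - 50 = 102)
(119 + b)*11 = (119 + 102)*11 = 221*11 = 2431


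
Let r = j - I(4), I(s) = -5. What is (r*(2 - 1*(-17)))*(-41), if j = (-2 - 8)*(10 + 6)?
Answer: 120745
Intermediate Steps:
j = -160 (j = -10*16 = -160)
r = -155 (r = -160 - 1*(-5) = -160 + 5 = -155)
(r*(2 - 1*(-17)))*(-41) = -155*(2 - 1*(-17))*(-41) = -155*(2 + 17)*(-41) = -155*19*(-41) = -2945*(-41) = 120745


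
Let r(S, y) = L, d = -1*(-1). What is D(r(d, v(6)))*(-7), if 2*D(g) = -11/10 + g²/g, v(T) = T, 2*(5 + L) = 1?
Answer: 98/5 ≈ 19.600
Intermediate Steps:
L = -9/2 (L = -5 + (½)*1 = -5 + ½ = -9/2 ≈ -4.5000)
d = 1
r(S, y) = -9/2
D(g) = -11/20 + g/2 (D(g) = (-11/10 + g²/g)/2 = (-11*⅒ + g)/2 = (-11/10 + g)/2 = -11/20 + g/2)
D(r(d, v(6)))*(-7) = (-11/20 + (½)*(-9/2))*(-7) = (-11/20 - 9/4)*(-7) = -14/5*(-7) = 98/5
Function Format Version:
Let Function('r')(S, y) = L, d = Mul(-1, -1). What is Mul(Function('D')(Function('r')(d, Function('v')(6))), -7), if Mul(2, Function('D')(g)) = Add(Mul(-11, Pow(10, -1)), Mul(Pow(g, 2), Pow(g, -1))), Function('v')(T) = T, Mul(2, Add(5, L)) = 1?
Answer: Rational(98, 5) ≈ 19.600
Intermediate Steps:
L = Rational(-9, 2) (L = Add(-5, Mul(Rational(1, 2), 1)) = Add(-5, Rational(1, 2)) = Rational(-9, 2) ≈ -4.5000)
d = 1
Function('r')(S, y) = Rational(-9, 2)
Function('D')(g) = Add(Rational(-11, 20), Mul(Rational(1, 2), g)) (Function('D')(g) = Mul(Rational(1, 2), Add(Mul(-11, Pow(10, -1)), Mul(Pow(g, 2), Pow(g, -1)))) = Mul(Rational(1, 2), Add(Mul(-11, Rational(1, 10)), g)) = Mul(Rational(1, 2), Add(Rational(-11, 10), g)) = Add(Rational(-11, 20), Mul(Rational(1, 2), g)))
Mul(Function('D')(Function('r')(d, Function('v')(6))), -7) = Mul(Add(Rational(-11, 20), Mul(Rational(1, 2), Rational(-9, 2))), -7) = Mul(Add(Rational(-11, 20), Rational(-9, 4)), -7) = Mul(Rational(-14, 5), -7) = Rational(98, 5)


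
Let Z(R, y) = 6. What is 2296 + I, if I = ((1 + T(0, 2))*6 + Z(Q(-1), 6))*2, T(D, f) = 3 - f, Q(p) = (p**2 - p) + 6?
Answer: 2332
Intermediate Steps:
Q(p) = 6 + p**2 - p
I = 36 (I = ((1 + (3 - 1*2))*6 + 6)*2 = ((1 + (3 - 2))*6 + 6)*2 = ((1 + 1)*6 + 6)*2 = (2*6 + 6)*2 = (12 + 6)*2 = 18*2 = 36)
2296 + I = 2296 + 36 = 2332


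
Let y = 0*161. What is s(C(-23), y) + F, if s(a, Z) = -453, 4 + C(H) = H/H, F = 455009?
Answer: 454556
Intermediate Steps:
y = 0
C(H) = -3 (C(H) = -4 + H/H = -4 + 1 = -3)
s(C(-23), y) + F = -453 + 455009 = 454556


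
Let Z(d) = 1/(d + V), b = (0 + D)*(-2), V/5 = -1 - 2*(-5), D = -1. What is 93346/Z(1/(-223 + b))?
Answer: 928232624/221 ≈ 4.2001e+6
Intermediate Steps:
V = 45 (V = 5*(-1 - 2*(-5)) = 5*(-1 + 10) = 5*9 = 45)
b = 2 (b = (0 - 1)*(-2) = -1*(-2) = 2)
Z(d) = 1/(45 + d) (Z(d) = 1/(d + 45) = 1/(45 + d))
93346/Z(1/(-223 + b)) = 93346/(1/(45 + 1/(-223 + 2))) = 93346/(1/(45 + 1/(-221))) = 93346/(1/(45 - 1/221)) = 93346/(1/(9944/221)) = 93346/(221/9944) = 93346*(9944/221) = 928232624/221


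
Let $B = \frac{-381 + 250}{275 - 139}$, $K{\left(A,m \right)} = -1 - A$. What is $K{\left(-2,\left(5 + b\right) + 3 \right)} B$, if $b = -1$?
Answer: $- \frac{131}{136} \approx -0.96323$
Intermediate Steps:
$B = - \frac{131}{136} \approx -0.96323$
$K{\left(-2,\left(5 + b\right) + 3 \right)} B = \left(-1 - -2\right) \left(- \frac{131}{136}\right) = \left(-1 + 2\right) \left(- \frac{131}{136}\right) = 1 \left(- \frac{131}{136}\right) = - \frac{131}{136}$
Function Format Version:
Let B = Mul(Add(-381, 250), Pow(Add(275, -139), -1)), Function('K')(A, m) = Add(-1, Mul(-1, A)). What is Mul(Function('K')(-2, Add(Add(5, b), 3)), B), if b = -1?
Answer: Rational(-131, 136) ≈ -0.96323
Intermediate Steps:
B = Rational(-131, 136) (B = Mul(-131, Pow(136, -1)) = Mul(-131, Rational(1, 136)) = Rational(-131, 136) ≈ -0.96323)
Mul(Function('K')(-2, Add(Add(5, b), 3)), B) = Mul(Add(-1, Mul(-1, -2)), Rational(-131, 136)) = Mul(Add(-1, 2), Rational(-131, 136)) = Mul(1, Rational(-131, 136)) = Rational(-131, 136)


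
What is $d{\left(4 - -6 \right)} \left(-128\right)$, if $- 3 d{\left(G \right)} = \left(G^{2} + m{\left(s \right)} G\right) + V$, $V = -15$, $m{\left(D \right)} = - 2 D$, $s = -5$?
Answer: $\frac{23680}{3} \approx 7893.3$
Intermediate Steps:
$d{\left(G \right)} = 5 - \frac{10 G}{3} - \frac{G^{2}}{3}$ ($d{\left(G \right)} = - \frac{\left(G^{2} + \left(-2\right) \left(-5\right) G\right) - 15}{3} = - \frac{\left(G^{2} + 10 G\right) - 15}{3} = - \frac{-15 + G^{2} + 10 G}{3} = 5 - \frac{10 G}{3} - \frac{G^{2}}{3}$)
$d{\left(4 - -6 \right)} \left(-128\right) = \left(5 - \frac{10 \left(4 - -6\right)}{3} - \frac{\left(4 - -6\right)^{2}}{3}\right) \left(-128\right) = \left(5 - \frac{10 \left(4 + 6\right)}{3} - \frac{\left(4 + 6\right)^{2}}{3}\right) \left(-128\right) = \left(5 - \frac{100}{3} - \frac{10^{2}}{3}\right) \left(-128\right) = \left(5 - \frac{100}{3} - \frac{100}{3}\right) \left(-128\right) = \left(- \frac{185}{3}\right) \left(-128\right) = \frac{23680}{3}$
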